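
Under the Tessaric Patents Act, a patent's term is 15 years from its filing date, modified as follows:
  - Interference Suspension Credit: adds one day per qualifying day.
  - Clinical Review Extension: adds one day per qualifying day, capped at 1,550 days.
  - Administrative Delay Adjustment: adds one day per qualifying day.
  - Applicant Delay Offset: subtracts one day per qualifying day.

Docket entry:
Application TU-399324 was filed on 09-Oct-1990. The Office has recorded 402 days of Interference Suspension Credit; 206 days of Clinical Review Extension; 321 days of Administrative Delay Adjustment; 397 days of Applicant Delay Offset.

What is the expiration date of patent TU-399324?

2007-03-25

Base term: filing date + 15 years → 9 October 2005.
Interference Suspension Credit: +402 days → 15 November 2006.
Clinical Review Extension: 206 days (within the 1550-day cap) → +206 days → 9 June 2007.
Administrative Delay Adjustment: +321 days → 25 April 2008.
Applicant Delay Offset: −397 days → 25 March 2007.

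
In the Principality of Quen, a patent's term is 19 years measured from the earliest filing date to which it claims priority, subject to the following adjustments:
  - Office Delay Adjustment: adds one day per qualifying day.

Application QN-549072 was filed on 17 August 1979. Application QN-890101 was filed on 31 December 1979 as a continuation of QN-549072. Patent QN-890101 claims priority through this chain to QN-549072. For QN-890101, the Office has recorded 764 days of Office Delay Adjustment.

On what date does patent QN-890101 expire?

2000-09-19

Earliest priority filing: 17 August 1979.
Base term: 17 August 1979 + 19 years → 17 August 1998.
Office Delay Adjustment: +764 days → 19 September 2000.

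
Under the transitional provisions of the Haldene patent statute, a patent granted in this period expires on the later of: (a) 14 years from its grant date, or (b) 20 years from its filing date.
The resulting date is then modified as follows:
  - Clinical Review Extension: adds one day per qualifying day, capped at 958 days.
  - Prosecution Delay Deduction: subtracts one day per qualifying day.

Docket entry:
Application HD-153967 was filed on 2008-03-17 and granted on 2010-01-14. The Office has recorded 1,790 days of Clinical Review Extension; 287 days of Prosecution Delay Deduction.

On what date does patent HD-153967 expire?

January 17, 2030

(a) grant + 14 years → 14 January 2024.
(b) filing + 20 years → 17 March 2028.
Later of the two: 17 March 2028.
Clinical Review Extension: 1790 days claimed exceeds the 958-day cap, so +958 days → 31 October 2030.
Prosecution Delay Deduction: −287 days → 17 January 2030.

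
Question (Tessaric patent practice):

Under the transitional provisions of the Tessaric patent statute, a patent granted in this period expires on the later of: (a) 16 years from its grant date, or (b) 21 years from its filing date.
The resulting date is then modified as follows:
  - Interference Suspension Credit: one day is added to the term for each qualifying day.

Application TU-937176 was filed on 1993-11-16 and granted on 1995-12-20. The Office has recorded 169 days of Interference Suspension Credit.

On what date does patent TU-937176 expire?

2015-05-04

(a) grant + 16 years → 20 December 2011.
(b) filing + 21 years → 16 November 2014.
Later of the two: 16 November 2014.
Interference Suspension Credit: +169 days → 4 May 2015.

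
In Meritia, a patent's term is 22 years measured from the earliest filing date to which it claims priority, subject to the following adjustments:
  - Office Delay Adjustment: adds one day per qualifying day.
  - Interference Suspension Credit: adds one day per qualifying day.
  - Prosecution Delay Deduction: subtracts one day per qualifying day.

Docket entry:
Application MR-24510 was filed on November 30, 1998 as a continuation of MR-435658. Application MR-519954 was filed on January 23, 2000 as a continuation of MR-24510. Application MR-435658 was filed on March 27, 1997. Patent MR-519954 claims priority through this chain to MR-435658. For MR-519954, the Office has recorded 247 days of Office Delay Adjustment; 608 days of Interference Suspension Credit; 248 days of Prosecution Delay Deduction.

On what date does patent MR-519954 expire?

Earliest priority filing: 27 March 1997.
Base term: 27 March 1997 + 22 years → 27 March 2019.
Office Delay Adjustment: +247 days → 29 November 2019.
Interference Suspension Credit: +608 days → 29 July 2021.
Prosecution Delay Deduction: −248 days → 23 November 2020.

November 23, 2020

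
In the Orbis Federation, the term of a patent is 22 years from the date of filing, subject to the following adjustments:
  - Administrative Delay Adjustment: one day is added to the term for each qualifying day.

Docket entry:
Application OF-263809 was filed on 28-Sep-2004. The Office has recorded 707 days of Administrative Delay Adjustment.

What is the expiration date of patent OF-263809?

September 4, 2028

Base term: filing date + 22 years → 28 September 2026.
Administrative Delay Adjustment: +707 days → 4 September 2028.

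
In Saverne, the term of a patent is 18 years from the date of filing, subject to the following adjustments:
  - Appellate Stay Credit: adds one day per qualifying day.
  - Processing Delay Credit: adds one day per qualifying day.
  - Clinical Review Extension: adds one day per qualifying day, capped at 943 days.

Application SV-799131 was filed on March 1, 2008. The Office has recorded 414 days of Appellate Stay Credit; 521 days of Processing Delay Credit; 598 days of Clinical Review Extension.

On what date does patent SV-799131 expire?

Base term: filing date + 18 years → 1 March 2026.
Appellate Stay Credit: +414 days → 19 April 2027.
Processing Delay Credit: +521 days → 21 September 2028.
Clinical Review Extension: 598 days (within the 943-day cap) → +598 days → 12 May 2030.

2030-05-12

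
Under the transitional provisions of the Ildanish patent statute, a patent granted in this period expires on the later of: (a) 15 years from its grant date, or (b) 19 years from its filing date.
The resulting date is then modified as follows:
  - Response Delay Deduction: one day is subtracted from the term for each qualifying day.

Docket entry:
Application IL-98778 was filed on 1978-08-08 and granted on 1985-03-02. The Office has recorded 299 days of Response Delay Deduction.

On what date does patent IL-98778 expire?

(a) grant + 15 years → 2 March 2000.
(b) filing + 19 years → 8 August 1997.
Later of the two: 2 March 2000.
Response Delay Deduction: −299 days → 8 May 1999.

May 8, 1999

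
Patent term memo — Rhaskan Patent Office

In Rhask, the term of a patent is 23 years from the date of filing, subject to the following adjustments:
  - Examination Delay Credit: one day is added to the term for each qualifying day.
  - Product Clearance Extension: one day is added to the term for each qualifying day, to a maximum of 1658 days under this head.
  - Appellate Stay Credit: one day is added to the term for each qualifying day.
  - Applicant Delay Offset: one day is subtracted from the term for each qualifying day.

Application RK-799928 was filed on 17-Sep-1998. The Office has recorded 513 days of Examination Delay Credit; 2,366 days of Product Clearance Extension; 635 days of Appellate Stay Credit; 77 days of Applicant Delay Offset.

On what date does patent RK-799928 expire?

Base term: filing date + 23 years → 17 September 2021.
Examination Delay Credit: +513 days → 12 February 2023.
Product Clearance Extension: 2366 days claimed exceeds the 1658-day cap, so +1658 days → 28 August 2027.
Appellate Stay Credit: +635 days → 24 May 2029.
Applicant Delay Offset: −77 days → 8 March 2029.

2029-03-08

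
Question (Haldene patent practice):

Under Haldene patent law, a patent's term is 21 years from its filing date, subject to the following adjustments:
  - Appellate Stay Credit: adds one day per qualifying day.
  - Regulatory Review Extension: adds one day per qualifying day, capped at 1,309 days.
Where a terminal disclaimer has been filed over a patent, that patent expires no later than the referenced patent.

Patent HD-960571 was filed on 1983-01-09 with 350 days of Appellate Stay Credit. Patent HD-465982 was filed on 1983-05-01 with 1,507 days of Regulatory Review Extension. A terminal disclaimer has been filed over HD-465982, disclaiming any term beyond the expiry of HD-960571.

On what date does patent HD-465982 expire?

2004-12-24

Natural term of HD-465982:
  Base: filing + 21 years → 1 May 2004.
  Regulatory Review Extension: 1507 days claimed exceeds the 1309-day cap, so +1309 days → 1 December 2007.
Expiry of referenced patent HD-960571:
  Base: filing + 21 years → 9 January 2004.
  Appellate Stay Credit: +350 days → 24 December 2004.
Terminal disclaimer: HD-465982 expires on the earlier of 1 December 2007 and 24 December 2004.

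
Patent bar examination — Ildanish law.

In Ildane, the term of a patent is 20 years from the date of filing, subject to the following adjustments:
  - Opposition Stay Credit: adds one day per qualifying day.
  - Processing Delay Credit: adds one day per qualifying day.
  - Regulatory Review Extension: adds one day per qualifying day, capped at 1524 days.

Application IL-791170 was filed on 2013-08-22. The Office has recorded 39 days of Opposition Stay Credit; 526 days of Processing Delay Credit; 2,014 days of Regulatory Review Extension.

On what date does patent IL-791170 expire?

2039-05-12

Base term: filing date + 20 years → 22 August 2033.
Opposition Stay Credit: +39 days → 30 September 2033.
Processing Delay Credit: +526 days → 10 March 2035.
Regulatory Review Extension: 2014 days claimed exceeds the 1524-day cap, so +1524 days → 12 May 2039.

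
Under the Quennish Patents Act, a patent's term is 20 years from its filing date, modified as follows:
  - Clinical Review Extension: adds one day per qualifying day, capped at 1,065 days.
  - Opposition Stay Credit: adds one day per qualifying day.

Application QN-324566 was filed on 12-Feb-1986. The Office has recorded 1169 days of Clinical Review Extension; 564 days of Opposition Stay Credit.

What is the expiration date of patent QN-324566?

Base term: filing date + 20 years → 12 February 2006.
Clinical Review Extension: 1169 days claimed exceeds the 1065-day cap, so +1065 days → 12 January 2009.
Opposition Stay Credit: +564 days → 30 July 2010.

July 30, 2010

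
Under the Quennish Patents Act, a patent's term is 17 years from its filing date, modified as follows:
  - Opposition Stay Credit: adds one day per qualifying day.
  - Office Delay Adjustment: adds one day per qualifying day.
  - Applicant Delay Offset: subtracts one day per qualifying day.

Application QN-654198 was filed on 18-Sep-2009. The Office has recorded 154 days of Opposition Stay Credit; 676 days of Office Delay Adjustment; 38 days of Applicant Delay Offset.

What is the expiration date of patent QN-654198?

2028-11-18

Base term: filing date + 17 years → 18 September 2026.
Opposition Stay Credit: +154 days → 19 February 2027.
Office Delay Adjustment: +676 days → 26 December 2028.
Applicant Delay Offset: −38 days → 18 November 2028.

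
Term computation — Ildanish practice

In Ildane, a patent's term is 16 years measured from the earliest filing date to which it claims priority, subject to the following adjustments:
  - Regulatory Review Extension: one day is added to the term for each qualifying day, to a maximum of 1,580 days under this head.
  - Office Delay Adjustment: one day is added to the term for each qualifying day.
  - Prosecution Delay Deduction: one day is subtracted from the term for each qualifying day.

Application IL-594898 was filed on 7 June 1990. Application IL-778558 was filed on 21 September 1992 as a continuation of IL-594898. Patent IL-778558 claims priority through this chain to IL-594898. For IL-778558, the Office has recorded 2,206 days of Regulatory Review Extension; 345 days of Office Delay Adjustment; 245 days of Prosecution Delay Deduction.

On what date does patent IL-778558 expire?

2011-01-12

Earliest priority filing: 7 June 1990.
Base term: 7 June 1990 + 16 years → 7 June 2006.
Regulatory Review Extension: 2206 days claimed exceeds the 1580-day cap, so +1580 days → 4 October 2010.
Office Delay Adjustment: +345 days → 14 September 2011.
Prosecution Delay Deduction: −245 days → 12 January 2011.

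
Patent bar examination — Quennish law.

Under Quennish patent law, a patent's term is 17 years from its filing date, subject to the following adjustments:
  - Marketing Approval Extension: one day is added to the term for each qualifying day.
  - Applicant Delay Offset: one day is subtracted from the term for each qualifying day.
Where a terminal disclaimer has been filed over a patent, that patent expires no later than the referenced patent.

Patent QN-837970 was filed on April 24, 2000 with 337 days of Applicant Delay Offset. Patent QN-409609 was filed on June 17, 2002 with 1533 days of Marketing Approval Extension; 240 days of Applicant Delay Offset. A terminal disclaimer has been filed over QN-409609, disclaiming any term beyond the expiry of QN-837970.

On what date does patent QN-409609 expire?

Natural term of QN-409609:
  Base: filing + 17 years → 17 June 2019.
  Marketing Approval Extension: +1533 days → 28 August 2023.
  Applicant Delay Offset: −240 days → 31 December 2022.
Expiry of referenced patent QN-837970:
  Base: filing + 17 years → 24 April 2017.
  Applicant Delay Offset: −337 days → 22 May 2016.
Terminal disclaimer: QN-409609 expires on the earlier of 31 December 2022 and 22 May 2016.

2016-05-22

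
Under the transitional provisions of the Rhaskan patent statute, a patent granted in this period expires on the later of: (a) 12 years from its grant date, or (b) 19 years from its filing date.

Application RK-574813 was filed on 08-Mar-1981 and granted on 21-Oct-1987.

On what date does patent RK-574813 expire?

2000-03-08

(a) grant + 12 years → 21 October 1999.
(b) filing + 19 years → 8 March 2000.
Later of the two: 8 March 2000.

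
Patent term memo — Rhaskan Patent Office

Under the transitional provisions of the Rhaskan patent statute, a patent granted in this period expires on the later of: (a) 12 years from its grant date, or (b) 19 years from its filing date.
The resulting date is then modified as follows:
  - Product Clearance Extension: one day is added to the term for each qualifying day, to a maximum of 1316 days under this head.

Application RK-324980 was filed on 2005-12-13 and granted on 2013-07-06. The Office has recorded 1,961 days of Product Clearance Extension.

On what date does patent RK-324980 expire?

2029-02-11

(a) grant + 12 years → 6 July 2025.
(b) filing + 19 years → 13 December 2024.
Later of the two: 6 July 2025.
Product Clearance Extension: 1961 days claimed exceeds the 1316-day cap, so +1316 days → 11 February 2029.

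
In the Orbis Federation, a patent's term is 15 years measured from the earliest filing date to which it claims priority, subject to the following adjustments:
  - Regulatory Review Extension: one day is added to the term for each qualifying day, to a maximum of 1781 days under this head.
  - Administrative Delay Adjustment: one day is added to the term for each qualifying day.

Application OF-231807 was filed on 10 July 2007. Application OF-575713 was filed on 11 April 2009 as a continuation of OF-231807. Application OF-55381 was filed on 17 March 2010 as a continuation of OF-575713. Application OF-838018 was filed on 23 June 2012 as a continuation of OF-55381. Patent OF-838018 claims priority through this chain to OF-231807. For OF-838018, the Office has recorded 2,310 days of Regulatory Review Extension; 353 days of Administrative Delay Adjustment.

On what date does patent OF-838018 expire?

May 13, 2028

Earliest priority filing: 10 July 2007.
Base term: 10 July 2007 + 15 years → 10 July 2022.
Regulatory Review Extension: 2310 days claimed exceeds the 1781-day cap, so +1781 days → 26 May 2027.
Administrative Delay Adjustment: +353 days → 13 May 2028.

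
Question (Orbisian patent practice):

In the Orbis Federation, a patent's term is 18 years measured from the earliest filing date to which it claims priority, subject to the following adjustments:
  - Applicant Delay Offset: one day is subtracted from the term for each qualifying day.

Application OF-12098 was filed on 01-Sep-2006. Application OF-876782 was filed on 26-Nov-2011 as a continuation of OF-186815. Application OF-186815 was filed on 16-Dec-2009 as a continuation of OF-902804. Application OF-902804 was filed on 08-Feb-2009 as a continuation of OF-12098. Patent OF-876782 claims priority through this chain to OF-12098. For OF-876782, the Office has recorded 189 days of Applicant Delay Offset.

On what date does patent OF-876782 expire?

2024-02-25

Earliest priority filing: 1 September 2006.
Base term: 1 September 2006 + 18 years → 1 September 2024.
Applicant Delay Offset: −189 days → 25 February 2024.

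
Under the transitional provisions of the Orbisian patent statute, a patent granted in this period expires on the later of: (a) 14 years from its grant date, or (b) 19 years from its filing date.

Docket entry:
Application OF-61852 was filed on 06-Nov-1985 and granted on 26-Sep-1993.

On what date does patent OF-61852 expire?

(a) grant + 14 years → 26 September 2007.
(b) filing + 19 years → 6 November 2004.
Later of the two: 26 September 2007.

September 26, 2007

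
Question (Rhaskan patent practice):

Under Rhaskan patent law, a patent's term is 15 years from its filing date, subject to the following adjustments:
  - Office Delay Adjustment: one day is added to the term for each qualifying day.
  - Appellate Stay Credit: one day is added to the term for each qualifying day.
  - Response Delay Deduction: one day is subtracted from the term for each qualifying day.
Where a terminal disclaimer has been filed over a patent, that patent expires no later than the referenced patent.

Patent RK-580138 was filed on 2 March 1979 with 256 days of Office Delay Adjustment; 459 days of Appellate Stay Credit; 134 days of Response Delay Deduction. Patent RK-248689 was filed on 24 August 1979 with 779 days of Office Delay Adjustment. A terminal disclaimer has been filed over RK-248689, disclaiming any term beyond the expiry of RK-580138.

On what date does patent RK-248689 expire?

1995-10-04

Natural term of RK-248689:
  Base: filing + 15 years → 24 August 1994.
  Office Delay Adjustment: +779 days → 11 October 1996.
Expiry of referenced patent RK-580138:
  Base: filing + 15 years → 2 March 1994.
  Office Delay Adjustment: +256 days → 13 November 1994.
  Appellate Stay Credit: +459 days → 15 February 1996.
  Response Delay Deduction: −134 days → 4 October 1995.
Terminal disclaimer: RK-248689 expires on the earlier of 11 October 1996 and 4 October 1995.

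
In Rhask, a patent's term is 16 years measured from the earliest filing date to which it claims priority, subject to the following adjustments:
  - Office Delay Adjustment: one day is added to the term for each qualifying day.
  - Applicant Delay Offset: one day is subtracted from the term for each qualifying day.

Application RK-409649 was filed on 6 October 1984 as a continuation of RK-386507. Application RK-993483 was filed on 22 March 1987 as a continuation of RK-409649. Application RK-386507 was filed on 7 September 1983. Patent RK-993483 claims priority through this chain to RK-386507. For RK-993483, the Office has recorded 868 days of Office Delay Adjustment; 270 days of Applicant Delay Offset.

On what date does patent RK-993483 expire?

Earliest priority filing: 7 September 1983.
Base term: 7 September 1983 + 16 years → 7 September 1999.
Office Delay Adjustment: +868 days → 22 January 2002.
Applicant Delay Offset: −270 days → 27 April 2001.

2001-04-27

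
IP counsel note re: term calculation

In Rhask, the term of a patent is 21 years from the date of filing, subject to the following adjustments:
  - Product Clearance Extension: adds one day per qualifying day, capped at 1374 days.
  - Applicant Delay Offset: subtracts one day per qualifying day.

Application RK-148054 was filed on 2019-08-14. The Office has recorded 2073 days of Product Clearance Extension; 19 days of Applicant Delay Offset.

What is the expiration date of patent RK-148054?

2044-04-30

Base term: filing date + 21 years → 14 August 2040.
Product Clearance Extension: 2073 days claimed exceeds the 1374-day cap, so +1374 days → 19 May 2044.
Applicant Delay Offset: −19 days → 30 April 2044.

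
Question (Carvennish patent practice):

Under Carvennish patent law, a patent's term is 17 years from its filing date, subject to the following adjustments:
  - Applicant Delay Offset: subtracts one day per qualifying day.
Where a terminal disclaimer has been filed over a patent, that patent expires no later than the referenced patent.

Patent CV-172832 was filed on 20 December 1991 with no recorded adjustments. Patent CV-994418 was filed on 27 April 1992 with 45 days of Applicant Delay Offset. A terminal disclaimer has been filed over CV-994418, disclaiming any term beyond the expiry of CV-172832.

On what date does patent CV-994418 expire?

2008-12-20

Natural term of CV-994418:
  Base: filing + 17 years → 27 April 2009.
  Applicant Delay Offset: −45 days → 13 March 2009.
Expiry of referenced patent CV-172832:
  Base: filing + 17 years → 20 December 2008.
Terminal disclaimer: CV-994418 expires on the earlier of 13 March 2009 and 20 December 2008.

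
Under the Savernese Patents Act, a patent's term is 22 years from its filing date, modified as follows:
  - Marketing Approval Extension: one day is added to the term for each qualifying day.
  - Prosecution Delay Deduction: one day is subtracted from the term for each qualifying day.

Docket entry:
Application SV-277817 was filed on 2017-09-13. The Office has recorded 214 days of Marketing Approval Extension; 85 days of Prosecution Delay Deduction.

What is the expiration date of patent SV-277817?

Base term: filing date + 22 years → 13 September 2039.
Marketing Approval Extension: +214 days → 14 April 2040.
Prosecution Delay Deduction: −85 days → 20 January 2040.

2040-01-20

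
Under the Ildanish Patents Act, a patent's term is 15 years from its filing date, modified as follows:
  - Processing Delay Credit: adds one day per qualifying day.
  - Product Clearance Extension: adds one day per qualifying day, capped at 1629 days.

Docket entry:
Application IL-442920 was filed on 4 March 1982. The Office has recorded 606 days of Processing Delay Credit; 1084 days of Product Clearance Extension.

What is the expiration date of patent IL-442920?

Base term: filing date + 15 years → 4 March 1997.
Processing Delay Credit: +606 days → 31 October 1998.
Product Clearance Extension: 1084 days (within the 1629-day cap) → +1084 days → 19 October 2001.

2001-10-19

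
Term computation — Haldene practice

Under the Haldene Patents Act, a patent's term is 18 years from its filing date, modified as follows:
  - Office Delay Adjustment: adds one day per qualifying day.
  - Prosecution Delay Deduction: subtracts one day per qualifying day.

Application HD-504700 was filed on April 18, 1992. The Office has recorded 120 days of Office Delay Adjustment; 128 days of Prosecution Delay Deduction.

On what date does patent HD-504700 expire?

Base term: filing date + 18 years → 18 April 2010.
Office Delay Adjustment: +120 days → 16 August 2010.
Prosecution Delay Deduction: −128 days → 10 April 2010.

2010-04-10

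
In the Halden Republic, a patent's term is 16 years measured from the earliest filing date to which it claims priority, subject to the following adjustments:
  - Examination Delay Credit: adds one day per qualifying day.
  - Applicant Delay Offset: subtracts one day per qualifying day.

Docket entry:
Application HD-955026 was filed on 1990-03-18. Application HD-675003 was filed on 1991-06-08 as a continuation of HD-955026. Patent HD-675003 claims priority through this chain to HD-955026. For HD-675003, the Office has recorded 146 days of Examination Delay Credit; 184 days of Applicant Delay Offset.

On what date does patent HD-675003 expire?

Earliest priority filing: 18 March 1990.
Base term: 18 March 1990 + 16 years → 18 March 2006.
Examination Delay Credit: +146 days → 11 August 2006.
Applicant Delay Offset: −184 days → 8 February 2006.

February 8, 2006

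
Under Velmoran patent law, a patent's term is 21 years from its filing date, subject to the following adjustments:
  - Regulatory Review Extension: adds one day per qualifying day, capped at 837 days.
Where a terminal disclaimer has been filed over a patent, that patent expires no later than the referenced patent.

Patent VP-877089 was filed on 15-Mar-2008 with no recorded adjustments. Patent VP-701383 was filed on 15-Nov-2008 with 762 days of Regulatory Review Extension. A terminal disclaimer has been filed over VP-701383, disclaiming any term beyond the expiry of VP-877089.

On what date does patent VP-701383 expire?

Natural term of VP-701383:
  Base: filing + 21 years → 15 November 2029.
  Regulatory Review Extension: 762 days (within the 837-day cap) → +762 days → 17 December 2031.
Expiry of referenced patent VP-877089:
  Base: filing + 21 years → 15 March 2029.
Terminal disclaimer: VP-701383 expires on the earlier of 17 December 2031 and 15 March 2029.

March 15, 2029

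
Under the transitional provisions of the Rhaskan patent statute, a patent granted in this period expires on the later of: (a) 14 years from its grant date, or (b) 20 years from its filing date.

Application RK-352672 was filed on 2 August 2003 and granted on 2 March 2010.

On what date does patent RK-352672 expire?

(a) grant + 14 years → 2 March 2024.
(b) filing + 20 years → 2 August 2023.
Later of the two: 2 March 2024.

2024-03-02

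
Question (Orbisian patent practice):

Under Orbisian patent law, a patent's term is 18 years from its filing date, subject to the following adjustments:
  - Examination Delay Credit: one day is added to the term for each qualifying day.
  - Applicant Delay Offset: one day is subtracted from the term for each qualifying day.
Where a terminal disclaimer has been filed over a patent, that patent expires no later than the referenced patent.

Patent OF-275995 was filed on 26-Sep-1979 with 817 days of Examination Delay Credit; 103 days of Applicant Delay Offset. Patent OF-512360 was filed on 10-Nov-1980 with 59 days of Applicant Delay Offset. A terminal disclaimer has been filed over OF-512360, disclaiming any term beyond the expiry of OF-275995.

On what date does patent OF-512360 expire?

September 12, 1998

Natural term of OF-512360:
  Base: filing + 18 years → 10 November 1998.
  Applicant Delay Offset: −59 days → 12 September 1998.
Expiry of referenced patent OF-275995:
  Base: filing + 18 years → 26 September 1997.
  Examination Delay Credit: +817 days → 22 December 1999.
  Applicant Delay Offset: −103 days → 10 September 1999.
Terminal disclaimer: OF-512360 expires on the earlier of 12 September 1998 and 10 September 1999.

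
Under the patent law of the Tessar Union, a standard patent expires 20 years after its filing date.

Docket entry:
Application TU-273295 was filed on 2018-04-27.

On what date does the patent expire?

2038-04-27

Filing date + 20 years → 27 April 2038.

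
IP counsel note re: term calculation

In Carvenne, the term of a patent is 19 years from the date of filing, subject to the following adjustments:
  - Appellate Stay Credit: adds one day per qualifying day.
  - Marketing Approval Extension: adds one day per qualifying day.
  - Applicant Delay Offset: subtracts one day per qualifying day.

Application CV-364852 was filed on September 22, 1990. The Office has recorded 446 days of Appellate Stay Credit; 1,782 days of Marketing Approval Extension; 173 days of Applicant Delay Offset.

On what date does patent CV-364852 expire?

May 9, 2015

Base term: filing date + 19 years → 22 September 2009.
Appellate Stay Credit: +446 days → 12 December 2010.
Marketing Approval Extension: +1782 days → 29 October 2015.
Applicant Delay Offset: −173 days → 9 May 2015.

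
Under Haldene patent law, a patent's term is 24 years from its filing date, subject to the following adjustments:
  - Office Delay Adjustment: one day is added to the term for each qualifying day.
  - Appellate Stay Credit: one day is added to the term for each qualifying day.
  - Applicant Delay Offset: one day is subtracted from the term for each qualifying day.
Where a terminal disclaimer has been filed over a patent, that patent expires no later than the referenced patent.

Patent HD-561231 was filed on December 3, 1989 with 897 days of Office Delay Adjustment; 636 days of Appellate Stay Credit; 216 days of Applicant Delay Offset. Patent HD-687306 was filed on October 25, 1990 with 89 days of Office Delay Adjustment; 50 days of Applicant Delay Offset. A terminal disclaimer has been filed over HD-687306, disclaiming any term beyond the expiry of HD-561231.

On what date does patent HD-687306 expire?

2014-12-03

Natural term of HD-687306:
  Base: filing + 24 years → 25 October 2014.
  Office Delay Adjustment: +89 days → 22 January 2015.
  Applicant Delay Offset: −50 days → 3 December 2014.
Expiry of referenced patent HD-561231:
  Base: filing + 24 years → 3 December 2013.
  Office Delay Adjustment: +897 days → 18 May 2016.
  Appellate Stay Credit: +636 days → 13 February 2018.
  Applicant Delay Offset: −216 days → 12 July 2017.
Terminal disclaimer: HD-687306 expires on the earlier of 3 December 2014 and 12 July 2017.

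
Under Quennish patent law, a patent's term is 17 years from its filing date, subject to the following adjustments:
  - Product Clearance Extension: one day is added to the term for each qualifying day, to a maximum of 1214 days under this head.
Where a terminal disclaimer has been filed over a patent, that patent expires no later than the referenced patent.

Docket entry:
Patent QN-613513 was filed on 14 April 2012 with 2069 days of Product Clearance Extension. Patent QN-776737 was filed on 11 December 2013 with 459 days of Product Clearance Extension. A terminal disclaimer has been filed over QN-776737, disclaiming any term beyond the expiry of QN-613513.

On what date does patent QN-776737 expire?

Natural term of QN-776737:
  Base: filing + 17 years → 11 December 2030.
  Product Clearance Extension: 459 days (within the 1214-day cap) → +459 days → 14 March 2032.
Expiry of referenced patent QN-613513:
  Base: filing + 17 years → 14 April 2029.
  Product Clearance Extension: 2069 days claimed exceeds the 1214-day cap, so +1214 days → 10 August 2032.
Terminal disclaimer: QN-776737 expires on the earlier of 14 March 2032 and 10 August 2032.

March 14, 2032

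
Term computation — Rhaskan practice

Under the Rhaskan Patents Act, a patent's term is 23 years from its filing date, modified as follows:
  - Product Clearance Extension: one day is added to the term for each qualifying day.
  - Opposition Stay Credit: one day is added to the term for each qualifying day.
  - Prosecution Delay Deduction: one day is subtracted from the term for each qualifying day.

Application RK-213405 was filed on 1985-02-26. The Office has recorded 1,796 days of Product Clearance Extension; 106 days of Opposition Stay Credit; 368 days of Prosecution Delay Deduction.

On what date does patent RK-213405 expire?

2012-05-09

Base term: filing date + 23 years → 26 February 2008.
Product Clearance Extension: +1796 days → 26 January 2013.
Opposition Stay Credit: +106 days → 12 May 2013.
Prosecution Delay Deduction: −368 days → 9 May 2012.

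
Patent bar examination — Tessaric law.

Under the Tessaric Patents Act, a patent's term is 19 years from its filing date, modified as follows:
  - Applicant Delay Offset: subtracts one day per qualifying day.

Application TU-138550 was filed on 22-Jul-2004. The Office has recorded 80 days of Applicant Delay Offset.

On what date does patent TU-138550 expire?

Base term: filing date + 19 years → 22 July 2023.
Applicant Delay Offset: −80 days → 3 May 2023.

May 3, 2023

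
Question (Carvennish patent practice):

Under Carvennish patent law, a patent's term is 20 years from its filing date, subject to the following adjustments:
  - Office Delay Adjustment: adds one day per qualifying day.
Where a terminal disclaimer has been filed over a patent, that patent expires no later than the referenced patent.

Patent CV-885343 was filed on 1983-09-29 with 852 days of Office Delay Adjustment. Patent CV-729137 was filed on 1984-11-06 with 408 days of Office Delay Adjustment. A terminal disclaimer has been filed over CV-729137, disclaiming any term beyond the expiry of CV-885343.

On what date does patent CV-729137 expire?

December 19, 2005

Natural term of CV-729137:
  Base: filing + 20 years → 6 November 2004.
  Office Delay Adjustment: +408 days → 19 December 2005.
Expiry of referenced patent CV-885343:
  Base: filing + 20 years → 29 September 2003.
  Office Delay Adjustment: +852 days → 28 January 2006.
Terminal disclaimer: CV-729137 expires on the earlier of 19 December 2005 and 28 January 2006.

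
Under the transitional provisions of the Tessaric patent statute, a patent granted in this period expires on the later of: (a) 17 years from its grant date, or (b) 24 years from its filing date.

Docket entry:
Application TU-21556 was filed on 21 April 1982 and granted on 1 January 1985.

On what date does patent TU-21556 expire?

(a) grant + 17 years → 1 January 2002.
(b) filing + 24 years → 21 April 2006.
Later of the two: 21 April 2006.

2006-04-21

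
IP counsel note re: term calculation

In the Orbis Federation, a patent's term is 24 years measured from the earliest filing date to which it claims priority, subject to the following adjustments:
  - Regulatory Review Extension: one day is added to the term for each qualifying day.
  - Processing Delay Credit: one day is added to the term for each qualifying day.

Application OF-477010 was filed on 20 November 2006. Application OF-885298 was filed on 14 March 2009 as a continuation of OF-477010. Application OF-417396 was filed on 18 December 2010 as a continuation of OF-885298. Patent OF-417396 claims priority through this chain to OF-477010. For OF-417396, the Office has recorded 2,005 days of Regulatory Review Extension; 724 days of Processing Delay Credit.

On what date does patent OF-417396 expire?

Earliest priority filing: 20 November 2006.
Base term: 20 November 2006 + 24 years → 20 November 2030.
Regulatory Review Extension: +2005 days → 17 May 2036.
Processing Delay Credit: +724 days → 11 May 2038.

2038-05-11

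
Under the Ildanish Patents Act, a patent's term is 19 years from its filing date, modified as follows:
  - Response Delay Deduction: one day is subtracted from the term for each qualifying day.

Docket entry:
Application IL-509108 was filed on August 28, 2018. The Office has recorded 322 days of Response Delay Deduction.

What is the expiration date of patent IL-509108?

October 10, 2036

Base term: filing date + 19 years → 28 August 2037.
Response Delay Deduction: −322 days → 10 October 2036.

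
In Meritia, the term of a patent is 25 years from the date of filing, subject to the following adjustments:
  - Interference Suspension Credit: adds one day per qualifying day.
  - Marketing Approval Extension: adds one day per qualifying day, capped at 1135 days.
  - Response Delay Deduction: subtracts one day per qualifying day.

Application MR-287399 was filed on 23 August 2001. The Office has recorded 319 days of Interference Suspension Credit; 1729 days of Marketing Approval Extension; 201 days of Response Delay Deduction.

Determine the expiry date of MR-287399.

January 27, 2030

Base term: filing date + 25 years → 23 August 2026.
Interference Suspension Credit: +319 days → 8 July 2027.
Marketing Approval Extension: 1729 days claimed exceeds the 1135-day cap, so +1135 days → 16 August 2030.
Response Delay Deduction: −201 days → 27 January 2030.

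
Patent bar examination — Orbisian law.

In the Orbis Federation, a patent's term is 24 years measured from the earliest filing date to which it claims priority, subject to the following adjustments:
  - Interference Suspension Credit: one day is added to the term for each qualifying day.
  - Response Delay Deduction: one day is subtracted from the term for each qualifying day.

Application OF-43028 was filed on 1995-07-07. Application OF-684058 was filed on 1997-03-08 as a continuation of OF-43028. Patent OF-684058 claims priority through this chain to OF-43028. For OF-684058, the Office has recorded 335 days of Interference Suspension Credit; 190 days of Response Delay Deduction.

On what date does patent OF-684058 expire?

Earliest priority filing: 7 July 1995.
Base term: 7 July 1995 + 24 years → 7 July 2019.
Interference Suspension Credit: +335 days → 6 June 2020.
Response Delay Deduction: −190 days → 29 November 2019.

November 29, 2019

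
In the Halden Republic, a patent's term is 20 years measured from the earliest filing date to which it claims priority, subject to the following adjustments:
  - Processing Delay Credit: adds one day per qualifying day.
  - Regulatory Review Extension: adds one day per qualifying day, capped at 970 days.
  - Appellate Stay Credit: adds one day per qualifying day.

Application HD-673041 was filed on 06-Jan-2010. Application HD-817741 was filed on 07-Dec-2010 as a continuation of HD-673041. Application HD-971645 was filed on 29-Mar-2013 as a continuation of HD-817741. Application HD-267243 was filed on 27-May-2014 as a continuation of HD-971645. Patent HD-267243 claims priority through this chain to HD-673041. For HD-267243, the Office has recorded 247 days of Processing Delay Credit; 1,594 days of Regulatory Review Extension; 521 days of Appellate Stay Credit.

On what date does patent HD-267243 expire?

Earliest priority filing: 6 January 2010.
Base term: 6 January 2010 + 20 years → 6 January 2030.
Processing Delay Credit: +247 days → 10 September 2030.
Regulatory Review Extension: 1594 days claimed exceeds the 970-day cap, so +970 days → 7 May 2033.
Appellate Stay Credit: +521 days → 10 October 2034.

October 10, 2034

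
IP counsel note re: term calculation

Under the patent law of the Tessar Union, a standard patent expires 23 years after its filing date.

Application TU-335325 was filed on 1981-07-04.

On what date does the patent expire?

2004-07-04

Filing date + 23 years → 4 July 2004.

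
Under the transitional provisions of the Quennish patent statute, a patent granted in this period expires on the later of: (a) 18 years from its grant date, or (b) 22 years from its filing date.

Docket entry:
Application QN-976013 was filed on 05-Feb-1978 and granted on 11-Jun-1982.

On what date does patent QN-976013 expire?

(a) grant + 18 years → 11 June 2000.
(b) filing + 22 years → 5 February 2000.
Later of the two: 11 June 2000.

June 11, 2000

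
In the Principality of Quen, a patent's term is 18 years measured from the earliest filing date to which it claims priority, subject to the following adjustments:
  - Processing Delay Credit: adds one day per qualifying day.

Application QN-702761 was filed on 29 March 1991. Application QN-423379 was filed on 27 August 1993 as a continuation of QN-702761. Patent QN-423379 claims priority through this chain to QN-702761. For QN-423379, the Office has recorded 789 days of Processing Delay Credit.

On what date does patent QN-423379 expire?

May 27, 2011

Earliest priority filing: 29 March 1991.
Base term: 29 March 1991 + 18 years → 29 March 2009.
Processing Delay Credit: +789 days → 27 May 2011.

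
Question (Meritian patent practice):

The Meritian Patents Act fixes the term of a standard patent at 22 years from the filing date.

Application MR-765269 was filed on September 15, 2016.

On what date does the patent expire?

Filing date + 22 years → 15 September 2038.

2038-09-15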